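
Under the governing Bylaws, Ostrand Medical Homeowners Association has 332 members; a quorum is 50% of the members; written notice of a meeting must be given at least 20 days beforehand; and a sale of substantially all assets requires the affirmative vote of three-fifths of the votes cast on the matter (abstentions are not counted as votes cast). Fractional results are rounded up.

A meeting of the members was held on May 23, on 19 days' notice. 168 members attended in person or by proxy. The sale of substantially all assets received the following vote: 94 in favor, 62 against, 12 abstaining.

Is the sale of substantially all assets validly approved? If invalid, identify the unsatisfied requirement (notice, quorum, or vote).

Invalid — notice requirement not satisfied.

Notice: 19 days given; 20 required. Not satisfied.
Quorum: 50% of 332 = 166; 168 present. Satisfied.
Vote: requires three-fifths of the votes cast (168 − 12 abstaining = 156); 3/5 of 156 = 93.60, rounded up to 94, so 94 needed; 94 in favor. Satisfied.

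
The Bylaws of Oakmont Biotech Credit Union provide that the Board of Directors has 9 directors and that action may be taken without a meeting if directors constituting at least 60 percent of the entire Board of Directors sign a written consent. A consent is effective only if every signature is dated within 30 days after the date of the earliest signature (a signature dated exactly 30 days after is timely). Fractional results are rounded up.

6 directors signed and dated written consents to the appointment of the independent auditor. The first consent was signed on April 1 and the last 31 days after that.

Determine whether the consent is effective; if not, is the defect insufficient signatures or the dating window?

Not effective — dating-window requirement not satisfied.

Signatures required: at least 60 percent of 9 — 3/5 of 9 = 5.40, rounded up to 6, so 6 needed; 6 signed. Sufficient.
Dating window: the latest signature is 31 days after the earliest; the limit is 30 days. Outside the window.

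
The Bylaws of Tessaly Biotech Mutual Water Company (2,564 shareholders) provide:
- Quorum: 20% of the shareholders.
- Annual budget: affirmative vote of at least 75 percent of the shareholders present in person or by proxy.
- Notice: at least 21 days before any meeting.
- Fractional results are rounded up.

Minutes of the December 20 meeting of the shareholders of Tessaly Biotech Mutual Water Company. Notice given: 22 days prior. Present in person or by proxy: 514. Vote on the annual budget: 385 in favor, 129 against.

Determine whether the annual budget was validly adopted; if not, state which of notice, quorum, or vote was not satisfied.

Invalid — vote requirement not satisfied.

Notice: 22 days given; 21 required. Satisfied.
Quorum: 20% of 2,564 = 512.80, rounded up to 513; 514 present. Satisfied.
Vote: requires three-fourths of those present (514); 3/4 of 514 = 385.50, rounded up to 386, so 386 needed; 385 in favor. Not satisfied.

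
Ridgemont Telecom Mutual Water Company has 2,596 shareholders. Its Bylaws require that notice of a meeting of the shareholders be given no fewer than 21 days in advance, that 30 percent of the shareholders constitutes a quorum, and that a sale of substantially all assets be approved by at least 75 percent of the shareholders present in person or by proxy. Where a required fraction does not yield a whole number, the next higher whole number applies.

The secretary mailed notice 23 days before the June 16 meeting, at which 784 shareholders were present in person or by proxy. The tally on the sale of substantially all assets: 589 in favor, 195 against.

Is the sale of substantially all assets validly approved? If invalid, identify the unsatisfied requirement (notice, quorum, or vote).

Notice: 23 days given; 21 required. Satisfied.
Quorum: 30% of 2,596 = 778.80, rounded up to 779; 784 present. Satisfied.
Vote: requires three-fourths of those present (784); 3/4 of 784 = 588, so 588 needed; 589 in favor. Satisfied.

Valid — all requirements satisfied.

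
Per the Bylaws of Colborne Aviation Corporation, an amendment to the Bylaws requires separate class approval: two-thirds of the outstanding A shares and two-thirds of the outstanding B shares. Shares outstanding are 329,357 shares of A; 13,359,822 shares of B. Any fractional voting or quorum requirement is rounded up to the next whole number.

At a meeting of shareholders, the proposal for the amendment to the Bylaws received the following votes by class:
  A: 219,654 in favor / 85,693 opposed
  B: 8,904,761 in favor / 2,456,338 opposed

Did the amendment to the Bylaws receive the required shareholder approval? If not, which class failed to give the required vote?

A: 2/3 of 329357 = 219571.33, rounded up to 219572; 219,572 required, 219,654 in favor — approved.
B: 2/3 of 13359822 = 8906548; 8,906,548 required, 8,904,761 in favor — not approved.

Not approved — the B shares did not give the required vote.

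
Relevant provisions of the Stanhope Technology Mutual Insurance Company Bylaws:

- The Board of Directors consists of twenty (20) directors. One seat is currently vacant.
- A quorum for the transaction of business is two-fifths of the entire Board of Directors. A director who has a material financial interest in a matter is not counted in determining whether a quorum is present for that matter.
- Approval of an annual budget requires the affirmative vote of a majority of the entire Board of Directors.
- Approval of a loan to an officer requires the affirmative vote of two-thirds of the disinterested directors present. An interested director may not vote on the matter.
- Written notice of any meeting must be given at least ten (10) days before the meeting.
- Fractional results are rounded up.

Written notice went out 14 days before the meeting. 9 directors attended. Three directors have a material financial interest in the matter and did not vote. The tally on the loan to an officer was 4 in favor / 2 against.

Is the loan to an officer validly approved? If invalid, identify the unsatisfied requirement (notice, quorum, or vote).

Invalid — quorum requirement not satisfied.

Notice: 14 days given; 10 required (14 ≥ 10). Satisfied.
Quorum: 9 present, but the 3 interested directors do not count, leaving 6. Quorum is 8. Not satisfied.
Vote: the loan to an officer requires two-thirds of the disinterested directors present (9 − 3 = 6). 2/3 of 6 = 4, so 4 affirmative votes are needed; 4 voted in favor. Satisfied. (Moot — without a quorum no business can be validly transacted.)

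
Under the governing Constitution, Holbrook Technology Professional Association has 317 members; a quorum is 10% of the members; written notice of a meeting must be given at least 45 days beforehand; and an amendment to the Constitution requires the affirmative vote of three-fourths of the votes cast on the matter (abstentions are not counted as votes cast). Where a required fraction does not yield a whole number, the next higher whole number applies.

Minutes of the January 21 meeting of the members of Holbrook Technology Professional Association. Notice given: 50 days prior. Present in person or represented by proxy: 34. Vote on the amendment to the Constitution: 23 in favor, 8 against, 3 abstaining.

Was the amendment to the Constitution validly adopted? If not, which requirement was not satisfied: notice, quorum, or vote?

Notice: 50 days given; 45 required. Satisfied.
Quorum: 10% of 317 = 31.70, rounded up to 32; 34 present. Satisfied.
Vote: requires three-fourths of the votes cast (34 − 3 abstaining = 31); 3/4 of 31 = 23.25, rounded up to 24, so 24 needed; 23 in favor. Not satisfied.

Invalid — vote requirement not satisfied.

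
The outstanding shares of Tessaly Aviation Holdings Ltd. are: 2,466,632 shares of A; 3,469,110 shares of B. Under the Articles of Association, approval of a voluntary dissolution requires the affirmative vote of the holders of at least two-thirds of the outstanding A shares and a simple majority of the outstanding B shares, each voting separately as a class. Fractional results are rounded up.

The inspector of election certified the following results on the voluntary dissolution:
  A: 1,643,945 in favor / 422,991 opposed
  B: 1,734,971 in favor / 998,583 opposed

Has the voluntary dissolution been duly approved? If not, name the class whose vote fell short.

A: 2/3 of 2466632 = 1644421.33, rounded up to 1644422; 1,644,422 required, 1,643,945 in favor — not approved.
B: a majority of 3469110 is 1734556; 1,734,556 required, 1,734,971 in favor — approved.

Not approved — the A shares did not give the required vote.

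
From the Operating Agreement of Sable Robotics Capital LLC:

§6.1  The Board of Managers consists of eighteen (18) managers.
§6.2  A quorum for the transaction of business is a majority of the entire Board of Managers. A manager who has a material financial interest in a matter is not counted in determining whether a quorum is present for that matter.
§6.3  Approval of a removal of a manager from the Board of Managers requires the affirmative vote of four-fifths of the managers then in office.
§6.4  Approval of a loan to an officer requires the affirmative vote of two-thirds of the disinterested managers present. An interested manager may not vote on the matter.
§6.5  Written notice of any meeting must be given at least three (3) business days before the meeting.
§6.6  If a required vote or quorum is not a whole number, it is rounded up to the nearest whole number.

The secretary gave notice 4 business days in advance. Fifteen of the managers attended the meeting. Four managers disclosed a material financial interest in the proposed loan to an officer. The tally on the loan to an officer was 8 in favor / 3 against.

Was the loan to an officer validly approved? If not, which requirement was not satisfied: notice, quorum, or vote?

Valid — all requirements satisfied.

Notice: 4 business days given; 3 required (4 ≥ 3). Satisfied.
Quorum: 15 present, but the 4 interested managers do not count, leaving 11. Quorum is 10. Satisfied.
Vote: the loan to an officer requires two-thirds of the disinterested managers present (15 − 4 = 11). 2/3 of 11 = 7.33, rounded up to 8, so 8 affirmative votes are needed; 8 voted in favor. Satisfied.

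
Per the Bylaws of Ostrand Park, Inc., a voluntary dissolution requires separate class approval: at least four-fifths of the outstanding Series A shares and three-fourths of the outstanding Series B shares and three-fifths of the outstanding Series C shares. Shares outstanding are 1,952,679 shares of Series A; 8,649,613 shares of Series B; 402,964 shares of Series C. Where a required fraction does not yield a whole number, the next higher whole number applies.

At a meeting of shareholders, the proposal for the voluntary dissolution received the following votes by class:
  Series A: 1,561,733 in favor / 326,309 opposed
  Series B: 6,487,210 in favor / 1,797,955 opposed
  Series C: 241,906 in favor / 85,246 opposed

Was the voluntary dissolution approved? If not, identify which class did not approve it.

Series A: 4/5 of 1952679 = 1562143.20, rounded up to 1562144; 1,562,144 required, 1,561,733 in favor — not approved.
Series B: 3/4 of 8649613 = 6487209.75, rounded up to 6487210; 6,487,210 required, 6,487,210 in favor — approved.
Series C: 3/5 of 402964 = 241778.40, rounded up to 241779; 241,779 required, 241,906 in favor — approved.

Not approved — the Series A shares did not give the required vote.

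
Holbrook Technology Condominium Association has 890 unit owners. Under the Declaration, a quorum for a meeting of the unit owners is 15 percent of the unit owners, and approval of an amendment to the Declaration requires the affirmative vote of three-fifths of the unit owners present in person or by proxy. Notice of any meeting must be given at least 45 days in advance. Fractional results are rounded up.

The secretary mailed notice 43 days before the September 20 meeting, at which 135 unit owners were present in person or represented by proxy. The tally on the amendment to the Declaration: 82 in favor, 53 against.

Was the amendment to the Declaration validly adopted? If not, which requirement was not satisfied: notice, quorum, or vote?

Invalid — notice requirement not satisfied.

Notice: 43 days given; 45 required. Not satisfied.
Quorum: 15% of 890 = 133.50, rounded up to 134; 135 present. Satisfied.
Vote: requires three-fifths of those present (135); 3/5 of 135 = 81, so 81 needed; 82 in favor. Satisfied.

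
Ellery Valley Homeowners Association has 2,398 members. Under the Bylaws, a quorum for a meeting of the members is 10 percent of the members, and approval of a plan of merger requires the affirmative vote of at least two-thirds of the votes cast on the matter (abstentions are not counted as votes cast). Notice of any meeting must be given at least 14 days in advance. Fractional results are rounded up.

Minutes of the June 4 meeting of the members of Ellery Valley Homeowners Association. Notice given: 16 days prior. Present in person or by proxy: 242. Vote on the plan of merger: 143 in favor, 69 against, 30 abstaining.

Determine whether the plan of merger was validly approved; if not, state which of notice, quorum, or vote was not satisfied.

Valid — all requirements satisfied.

Notice: 16 days given; 14 required. Satisfied.
Quorum: 10% of 2,398 = 239.80, rounded up to 240; 242 present. Satisfied.
Vote: requires two-thirds of the votes cast (242 − 30 abstaining = 212); 2/3 of 212 = 141.33, rounded up to 142, so 142 needed; 143 in favor. Satisfied.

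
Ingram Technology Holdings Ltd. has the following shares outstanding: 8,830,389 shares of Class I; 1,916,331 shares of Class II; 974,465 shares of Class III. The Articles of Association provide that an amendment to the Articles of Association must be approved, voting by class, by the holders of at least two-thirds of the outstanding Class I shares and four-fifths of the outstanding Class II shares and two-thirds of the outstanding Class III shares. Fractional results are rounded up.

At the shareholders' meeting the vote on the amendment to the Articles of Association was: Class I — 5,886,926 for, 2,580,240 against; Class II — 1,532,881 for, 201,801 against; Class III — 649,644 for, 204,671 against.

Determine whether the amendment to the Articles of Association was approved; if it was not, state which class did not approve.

Not approved — the Class II shares did not give the required vote.

Class I: 2/3 of 8830389 = 5886926; 5,886,926 required, 5,886,926 in favor — approved.
Class II: 4/5 of 1916331 = 1533064.80, rounded up to 1533065; 1,533,065 required, 1,532,881 in favor — not approved.
Class III: 2/3 of 974465 = 649643.33, rounded up to 649644; 649,644 required, 649,644 in favor — approved.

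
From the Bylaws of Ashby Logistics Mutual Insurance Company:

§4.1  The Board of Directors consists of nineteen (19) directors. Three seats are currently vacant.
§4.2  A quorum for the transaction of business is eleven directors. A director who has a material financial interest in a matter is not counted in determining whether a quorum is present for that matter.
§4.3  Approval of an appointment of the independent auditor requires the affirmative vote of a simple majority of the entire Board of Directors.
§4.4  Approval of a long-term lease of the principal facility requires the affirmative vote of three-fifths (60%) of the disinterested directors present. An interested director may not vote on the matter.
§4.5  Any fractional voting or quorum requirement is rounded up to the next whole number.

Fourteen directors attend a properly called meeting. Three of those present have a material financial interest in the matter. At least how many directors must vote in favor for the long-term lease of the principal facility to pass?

7

The long-term lease of the principal facility requires three-fifths of the disinterested directors present (14 − 3 = 11).
3/5 of 11 = 6.60, rounded up to 7.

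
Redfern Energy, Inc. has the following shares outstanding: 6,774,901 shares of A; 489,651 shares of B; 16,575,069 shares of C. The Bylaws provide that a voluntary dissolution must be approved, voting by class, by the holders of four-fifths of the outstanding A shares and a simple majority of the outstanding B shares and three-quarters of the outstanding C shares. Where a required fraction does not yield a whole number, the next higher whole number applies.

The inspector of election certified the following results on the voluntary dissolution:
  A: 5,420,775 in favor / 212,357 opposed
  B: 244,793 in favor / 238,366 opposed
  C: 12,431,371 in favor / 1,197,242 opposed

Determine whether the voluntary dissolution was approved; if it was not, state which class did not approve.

Not approved — the B shares did not give the required vote.

A: 4/5 of 6774901 = 5419920.80, rounded up to 5419921; 5,419,921 required, 5,420,775 in favor — approved.
B: a majority of 489651 is 244826; 244,826 required, 244,793 in favor — not approved.
C: 3/4 of 16575069 = 12431301.75, rounded up to 12431302; 12,431,302 required, 12,431,371 in favor — approved.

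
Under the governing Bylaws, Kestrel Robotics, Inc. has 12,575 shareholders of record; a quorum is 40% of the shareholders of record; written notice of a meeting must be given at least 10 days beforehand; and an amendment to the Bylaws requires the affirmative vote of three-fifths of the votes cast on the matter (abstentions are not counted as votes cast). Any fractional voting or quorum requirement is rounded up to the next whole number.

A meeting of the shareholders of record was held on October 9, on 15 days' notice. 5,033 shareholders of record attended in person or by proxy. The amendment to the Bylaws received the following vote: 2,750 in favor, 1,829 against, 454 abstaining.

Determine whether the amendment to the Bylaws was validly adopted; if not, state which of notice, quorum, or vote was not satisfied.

Notice: 15 days given; 10 required. Satisfied.
Quorum: 40% of 12,575 = 5,030; 5,033 present. Satisfied.
Vote: requires three-fifths of the votes cast (5,033 − 454 abstaining = 4,579); 3/5 of 4579 = 2747.40, rounded up to 2748, so 2,748 needed; 2,750 in favor. Satisfied.

Valid — all requirements satisfied.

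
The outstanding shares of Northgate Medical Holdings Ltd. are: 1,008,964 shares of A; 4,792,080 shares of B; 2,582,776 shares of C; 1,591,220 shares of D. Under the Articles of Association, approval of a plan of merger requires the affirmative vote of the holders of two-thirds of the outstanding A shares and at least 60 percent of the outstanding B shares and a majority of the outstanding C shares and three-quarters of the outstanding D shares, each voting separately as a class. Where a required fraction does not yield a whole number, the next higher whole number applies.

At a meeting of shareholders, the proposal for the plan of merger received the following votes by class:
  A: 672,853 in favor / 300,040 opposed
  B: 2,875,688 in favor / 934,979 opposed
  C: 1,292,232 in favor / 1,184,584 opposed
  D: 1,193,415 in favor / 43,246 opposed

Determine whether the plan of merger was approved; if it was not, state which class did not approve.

Approved — every class gave the required vote.

A: 2/3 of 1008964 = 672642.67, rounded up to 672643; 672,643 required, 672,853 in favor — approved.
B: 3/5 of 4792080 = 2875248; 2,875,248 required, 2,875,688 in favor — approved.
C: a majority of 2582776 is 1291389; 1,291,389 required, 1,292,232 in favor — approved.
D: 3/4 of 1591220 = 1193415; 1,193,415 required, 1,193,415 in favor — approved.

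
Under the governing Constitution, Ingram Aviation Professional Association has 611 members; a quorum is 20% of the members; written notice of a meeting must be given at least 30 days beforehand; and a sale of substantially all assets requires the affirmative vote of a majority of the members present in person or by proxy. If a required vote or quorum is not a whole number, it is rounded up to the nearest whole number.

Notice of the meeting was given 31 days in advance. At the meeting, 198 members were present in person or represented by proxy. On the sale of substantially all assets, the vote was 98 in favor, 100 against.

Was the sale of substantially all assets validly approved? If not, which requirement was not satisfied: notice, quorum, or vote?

Invalid — vote requirement not satisfied.

Notice: 31 days given; 30 required. Satisfied.
Quorum: 20% of 611 = 122.20, rounded up to 123; 198 present. Satisfied.
Vote: requires a majority of those present (198); a majority of 198 is 100, so 100 needed; 98 in favor. Not satisfied.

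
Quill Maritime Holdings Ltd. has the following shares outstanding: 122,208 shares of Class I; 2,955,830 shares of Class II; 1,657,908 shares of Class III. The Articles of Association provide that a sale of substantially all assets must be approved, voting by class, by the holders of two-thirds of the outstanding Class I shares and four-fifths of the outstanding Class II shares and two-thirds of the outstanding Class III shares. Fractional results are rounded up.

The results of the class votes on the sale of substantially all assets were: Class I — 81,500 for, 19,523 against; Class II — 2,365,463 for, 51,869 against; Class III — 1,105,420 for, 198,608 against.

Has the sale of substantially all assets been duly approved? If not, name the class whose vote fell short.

Approved — every class gave the required vote.

Class I: 2/3 of 122208 = 81472; 81,472 required, 81,500 in favor — approved.
Class II: 4/5 of 2955830 = 2364664; 2,364,664 required, 2,365,463 in favor — approved.
Class III: 2/3 of 1657908 = 1105272; 1,105,272 required, 1,105,420 in favor — approved.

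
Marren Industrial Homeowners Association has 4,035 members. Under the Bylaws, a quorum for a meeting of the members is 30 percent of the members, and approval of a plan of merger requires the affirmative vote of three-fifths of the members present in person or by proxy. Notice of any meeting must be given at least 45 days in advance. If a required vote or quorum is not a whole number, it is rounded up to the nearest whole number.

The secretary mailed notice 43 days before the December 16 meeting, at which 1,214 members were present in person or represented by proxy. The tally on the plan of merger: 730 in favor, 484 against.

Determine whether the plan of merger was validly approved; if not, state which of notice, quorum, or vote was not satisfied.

Invalid — notice requirement not satisfied.

Notice: 43 days given; 45 required. Not satisfied.
Quorum: 30% of 4,035 = 1,210.50, rounded up to 1,211; 1,214 present. Satisfied.
Vote: requires three-fifths of those present (1,214); 3/5 of 1214 = 728.40, rounded up to 729, so 729 needed; 730 in favor. Satisfied.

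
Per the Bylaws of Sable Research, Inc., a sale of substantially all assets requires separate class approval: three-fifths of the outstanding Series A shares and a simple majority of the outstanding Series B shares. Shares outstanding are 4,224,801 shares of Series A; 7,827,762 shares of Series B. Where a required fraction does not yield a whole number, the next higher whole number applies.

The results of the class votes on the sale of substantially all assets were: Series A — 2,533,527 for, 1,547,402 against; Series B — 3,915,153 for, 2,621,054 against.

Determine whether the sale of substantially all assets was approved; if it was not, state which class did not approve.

Not approved — the Series A shares did not give the required vote.

Series A: 3/5 of 4224801 = 2534880.60, rounded up to 2534881; 2,534,881 required, 2,533,527 in favor — not approved.
Series B: a majority of 7827762 is 3913882; 3,913,882 required, 3,915,153 in favor — approved.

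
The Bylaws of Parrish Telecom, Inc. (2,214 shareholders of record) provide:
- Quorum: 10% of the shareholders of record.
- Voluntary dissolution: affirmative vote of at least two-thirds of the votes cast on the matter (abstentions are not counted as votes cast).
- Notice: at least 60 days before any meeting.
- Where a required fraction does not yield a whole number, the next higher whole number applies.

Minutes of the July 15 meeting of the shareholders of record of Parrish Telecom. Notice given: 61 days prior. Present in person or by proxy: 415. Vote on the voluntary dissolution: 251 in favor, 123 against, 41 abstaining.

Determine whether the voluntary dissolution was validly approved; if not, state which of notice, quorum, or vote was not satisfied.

Valid — all requirements satisfied.

Notice: 61 days given; 60 required. Satisfied.
Quorum: 10% of 2,214 = 221.40, rounded up to 222; 415 present. Satisfied.
Vote: requires two-thirds of the votes cast (415 − 41 abstaining = 374); 2/3 of 374 = 249.33, rounded up to 250, so 250 needed; 251 in favor. Satisfied.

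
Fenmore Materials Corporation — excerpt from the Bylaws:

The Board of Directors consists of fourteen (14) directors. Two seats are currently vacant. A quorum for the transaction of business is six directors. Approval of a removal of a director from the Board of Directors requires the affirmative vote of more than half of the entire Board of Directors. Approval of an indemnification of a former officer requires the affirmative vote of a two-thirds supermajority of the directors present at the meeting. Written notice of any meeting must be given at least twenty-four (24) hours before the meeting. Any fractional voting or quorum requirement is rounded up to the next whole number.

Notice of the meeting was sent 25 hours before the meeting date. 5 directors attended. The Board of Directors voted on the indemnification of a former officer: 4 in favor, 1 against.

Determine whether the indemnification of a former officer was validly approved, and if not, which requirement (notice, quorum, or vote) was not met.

Invalid — quorum requirement not satisfied.

Notice: 25 hours given; 24 required (25 ≥ 24). Satisfied.
Quorum: 5 present; quorum is 6. Not satisfied.
Vote: the indemnification of a former officer requires two-thirds of the directors present (5). 2/3 of 5 = 3.33, rounded up to 4, so 4 affirmative votes are needed; 4 voted in favor. Satisfied. (Moot — without a quorum no business can be validly transacted.)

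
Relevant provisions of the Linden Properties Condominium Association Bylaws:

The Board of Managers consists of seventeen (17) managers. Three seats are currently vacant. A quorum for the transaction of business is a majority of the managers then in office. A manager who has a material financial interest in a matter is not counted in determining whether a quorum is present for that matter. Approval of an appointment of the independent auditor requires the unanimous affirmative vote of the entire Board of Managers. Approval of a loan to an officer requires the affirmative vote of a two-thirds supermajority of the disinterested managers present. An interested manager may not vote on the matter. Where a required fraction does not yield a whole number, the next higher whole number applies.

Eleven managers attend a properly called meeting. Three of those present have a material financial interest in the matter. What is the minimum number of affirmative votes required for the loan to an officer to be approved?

The loan to an officer requires two-thirds of the disinterested managers present (11 − 3 = 8).
2/3 of 8 = 5.33, rounded up to 6.

6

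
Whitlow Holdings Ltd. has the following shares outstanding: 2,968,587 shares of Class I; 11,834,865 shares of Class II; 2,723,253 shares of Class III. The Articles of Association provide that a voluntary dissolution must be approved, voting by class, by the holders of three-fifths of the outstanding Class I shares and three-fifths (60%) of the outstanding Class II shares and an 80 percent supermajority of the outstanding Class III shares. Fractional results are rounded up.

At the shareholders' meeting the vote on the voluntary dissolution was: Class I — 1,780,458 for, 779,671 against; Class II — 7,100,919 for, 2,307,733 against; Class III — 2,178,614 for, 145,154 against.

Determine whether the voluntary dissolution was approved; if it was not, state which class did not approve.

Not approved — the Class I shares did not give the required vote.

Class I: 3/5 of 2968587 = 1781152.20, rounded up to 1781153; 1,781,153 required, 1,780,458 in favor — not approved.
Class II: 3/5 of 11834865 = 7100919; 7,100,919 required, 7,100,919 in favor — approved.
Class III: 4/5 of 2723253 = 2178602.40, rounded up to 2178603; 2,178,603 required, 2,178,614 in favor — approved.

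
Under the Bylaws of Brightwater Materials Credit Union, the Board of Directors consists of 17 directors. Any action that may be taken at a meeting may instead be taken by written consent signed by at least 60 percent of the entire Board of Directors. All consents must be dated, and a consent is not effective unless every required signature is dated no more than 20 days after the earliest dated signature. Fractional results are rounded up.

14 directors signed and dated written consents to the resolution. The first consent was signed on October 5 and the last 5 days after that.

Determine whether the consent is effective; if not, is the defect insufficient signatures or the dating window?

Effective — both the signature and dating-window requirements are satisfied.

Signatures required: at least 60 percent of 17 — 3/5 of 17 = 10.20, rounded up to 11, so 11 needed; 14 signed. Sufficient.
Dating window: the latest signature is 5 days after the earliest; the limit is 20 days. Within the window.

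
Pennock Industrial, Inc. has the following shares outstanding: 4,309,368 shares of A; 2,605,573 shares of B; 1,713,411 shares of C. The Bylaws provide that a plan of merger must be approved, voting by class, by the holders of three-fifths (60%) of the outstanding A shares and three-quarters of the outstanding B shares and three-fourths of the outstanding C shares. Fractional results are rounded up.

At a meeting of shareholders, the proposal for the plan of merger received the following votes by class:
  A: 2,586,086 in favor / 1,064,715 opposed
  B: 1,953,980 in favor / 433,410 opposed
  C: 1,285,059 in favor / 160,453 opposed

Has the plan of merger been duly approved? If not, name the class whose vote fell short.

Not approved — the B shares did not give the required vote.

A: 3/5 of 4309368 = 2585620.80, rounded up to 2585621; 2,585,621 required, 2,586,086 in favor — approved.
B: 3/4 of 2605573 = 1954179.75, rounded up to 1954180; 1,954,180 required, 1,953,980 in favor — not approved.
C: 3/4 of 1713411 = 1285058.25, rounded up to 1285059; 1,285,059 required, 1,285,059 in favor — approved.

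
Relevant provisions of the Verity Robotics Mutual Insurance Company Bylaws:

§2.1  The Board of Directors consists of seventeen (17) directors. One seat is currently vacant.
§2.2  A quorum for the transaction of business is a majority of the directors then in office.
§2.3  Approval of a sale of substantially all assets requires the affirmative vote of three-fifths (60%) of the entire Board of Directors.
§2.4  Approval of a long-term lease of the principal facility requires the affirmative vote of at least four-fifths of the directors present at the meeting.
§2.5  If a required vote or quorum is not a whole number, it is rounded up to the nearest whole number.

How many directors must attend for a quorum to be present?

9

A majority of 16 is 9.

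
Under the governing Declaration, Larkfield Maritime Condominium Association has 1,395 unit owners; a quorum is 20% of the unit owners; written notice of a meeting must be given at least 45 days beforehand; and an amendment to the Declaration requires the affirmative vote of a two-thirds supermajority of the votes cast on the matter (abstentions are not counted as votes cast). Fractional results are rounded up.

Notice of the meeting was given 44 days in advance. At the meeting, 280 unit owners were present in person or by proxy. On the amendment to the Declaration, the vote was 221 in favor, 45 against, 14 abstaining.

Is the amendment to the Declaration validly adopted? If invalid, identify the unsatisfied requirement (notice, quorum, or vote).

Invalid — notice requirement not satisfied.

Notice: 44 days given; 45 required. Not satisfied.
Quorum: 20% of 1,395 = 279; 280 present. Satisfied.
Vote: requires two-thirds of the votes cast (280 − 14 abstaining = 266); 2/3 of 266 = 177.33, rounded up to 178, so 178 needed; 221 in favor. Satisfied.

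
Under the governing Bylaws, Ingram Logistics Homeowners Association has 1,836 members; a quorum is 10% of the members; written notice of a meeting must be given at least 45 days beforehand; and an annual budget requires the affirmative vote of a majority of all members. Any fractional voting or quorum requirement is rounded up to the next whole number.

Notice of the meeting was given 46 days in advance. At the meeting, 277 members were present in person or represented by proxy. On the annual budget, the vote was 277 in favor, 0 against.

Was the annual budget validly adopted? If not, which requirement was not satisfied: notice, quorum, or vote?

Invalid — vote requirement not satisfied.

Notice: 46 days given; 45 required. Satisfied.
Quorum: 10% of 1,836 = 183.60, rounded up to 184; 277 present. Satisfied.
Vote: requires a majority of all members (1,836); a majority of 1836 is 919, so 919 needed; 277 in favor. Not satisfied.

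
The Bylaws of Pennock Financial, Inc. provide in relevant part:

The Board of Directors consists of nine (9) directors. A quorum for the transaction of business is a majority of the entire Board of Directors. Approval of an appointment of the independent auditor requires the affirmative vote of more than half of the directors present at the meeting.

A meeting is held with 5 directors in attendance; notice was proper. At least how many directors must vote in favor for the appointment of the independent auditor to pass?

The appointment of the independent auditor requires a majority of the directors present (5).
A majority of 5 is 3.

3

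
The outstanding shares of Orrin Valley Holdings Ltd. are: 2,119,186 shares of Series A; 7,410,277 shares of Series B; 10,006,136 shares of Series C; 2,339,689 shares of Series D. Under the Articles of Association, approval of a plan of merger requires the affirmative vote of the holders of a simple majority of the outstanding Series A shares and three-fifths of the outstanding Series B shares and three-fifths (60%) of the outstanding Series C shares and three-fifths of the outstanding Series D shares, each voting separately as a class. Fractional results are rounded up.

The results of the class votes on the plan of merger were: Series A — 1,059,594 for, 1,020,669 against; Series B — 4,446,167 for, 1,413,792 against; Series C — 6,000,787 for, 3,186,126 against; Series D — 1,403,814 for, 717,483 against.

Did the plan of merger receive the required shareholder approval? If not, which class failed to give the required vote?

Not approved — the Series C shares did not give the required vote.

Series A: a majority of 2119186 is 1059594; 1,059,594 required, 1,059,594 in favor — approved.
Series B: 3/5 of 7410277 = 4446166.20, rounded up to 4446167; 4,446,167 required, 4,446,167 in favor — approved.
Series C: 3/5 of 10006136 = 6003681.60, rounded up to 6003682; 6,003,682 required, 6,000,787 in favor — not approved.
Series D: 3/5 of 2339689 = 1403813.40, rounded up to 1403814; 1,403,814 required, 1,403,814 in favor — approved.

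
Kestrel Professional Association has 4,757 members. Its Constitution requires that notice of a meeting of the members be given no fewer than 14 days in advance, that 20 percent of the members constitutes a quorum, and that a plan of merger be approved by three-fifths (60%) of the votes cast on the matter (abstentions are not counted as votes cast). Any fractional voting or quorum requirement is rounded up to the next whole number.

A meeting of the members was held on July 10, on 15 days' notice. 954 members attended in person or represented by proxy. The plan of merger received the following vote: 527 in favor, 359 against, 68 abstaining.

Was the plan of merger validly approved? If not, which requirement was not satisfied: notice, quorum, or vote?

Notice: 15 days given; 14 required. Satisfied.
Quorum: 20% of 4,757 = 951.40, rounded up to 952; 954 present. Satisfied.
Vote: requires three-fifths of the votes cast (954 − 68 abstaining = 886); 3/5 of 886 = 531.60, rounded up to 532, so 532 needed; 527 in favor. Not satisfied.

Invalid — vote requirement not satisfied.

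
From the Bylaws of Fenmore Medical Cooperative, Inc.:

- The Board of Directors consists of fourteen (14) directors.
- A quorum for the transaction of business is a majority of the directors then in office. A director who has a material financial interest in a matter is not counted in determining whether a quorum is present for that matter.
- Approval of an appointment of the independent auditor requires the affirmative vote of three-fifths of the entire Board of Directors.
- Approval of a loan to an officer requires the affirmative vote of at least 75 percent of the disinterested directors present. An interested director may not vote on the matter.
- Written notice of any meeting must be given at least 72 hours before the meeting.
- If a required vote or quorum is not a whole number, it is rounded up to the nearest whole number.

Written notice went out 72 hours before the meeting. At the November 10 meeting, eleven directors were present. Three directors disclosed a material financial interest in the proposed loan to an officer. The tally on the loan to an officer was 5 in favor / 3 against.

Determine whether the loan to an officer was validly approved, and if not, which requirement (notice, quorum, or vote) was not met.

Invalid — vote requirement not satisfied.

Notice: 72 hours given; 72 required (72 ≥ 72). Satisfied.
Quorum: 11 present, but the 3 interested directors do not count, leaving 8. Quorum is 8. Satisfied.
Vote: the loan to an officer requires three-fourths of the disinterested directors present (11 − 3 = 8). 3/4 of 8 = 6, so 6 affirmative votes are needed; 5 voted in favor. Not satisfied.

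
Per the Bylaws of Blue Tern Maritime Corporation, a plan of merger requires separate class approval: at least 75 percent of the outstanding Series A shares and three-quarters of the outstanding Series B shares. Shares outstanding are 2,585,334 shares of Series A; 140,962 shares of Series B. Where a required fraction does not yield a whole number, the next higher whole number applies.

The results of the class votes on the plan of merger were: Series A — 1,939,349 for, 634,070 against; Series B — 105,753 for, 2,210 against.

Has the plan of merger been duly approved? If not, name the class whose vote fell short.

Approved — every class gave the required vote.

Series A: 3/4 of 2585334 = 1939000.50, rounded up to 1939001; 1,939,001 required, 1,939,349 in favor — approved.
Series B: 3/4 of 140962 = 105721.50, rounded up to 105722; 105,722 required, 105,753 in favor — approved.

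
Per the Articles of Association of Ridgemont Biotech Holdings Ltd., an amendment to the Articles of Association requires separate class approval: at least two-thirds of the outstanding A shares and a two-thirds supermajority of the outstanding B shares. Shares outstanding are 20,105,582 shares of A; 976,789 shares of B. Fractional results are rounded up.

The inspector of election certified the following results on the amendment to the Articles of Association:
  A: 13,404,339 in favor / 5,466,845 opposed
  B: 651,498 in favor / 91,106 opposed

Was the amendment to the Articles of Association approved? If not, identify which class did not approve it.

A: 2/3 of 20105582 = 13403721.33, rounded up to 13403722; 13,403,722 required, 13,404,339 in favor — approved.
B: 2/3 of 976789 = 651192.67, rounded up to 651193; 651,193 required, 651,498 in favor — approved.

Approved — every class gave the required vote.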